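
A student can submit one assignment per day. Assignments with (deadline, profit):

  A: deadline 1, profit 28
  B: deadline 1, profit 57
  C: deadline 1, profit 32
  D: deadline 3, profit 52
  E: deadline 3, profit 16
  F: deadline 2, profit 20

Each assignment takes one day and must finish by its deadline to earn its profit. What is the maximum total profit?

129

Take jobs in profit order; each goes to the latest open slot no later than its deadline.
Profit order: B=57 D=52 C=32 A=28 F=20 E=16
Assign: B→slot 1, D→slot 3, C skipped, A skipped, F→slot 2, E skipped.
Slots: [1:B] [2:F] [3:D]
Profit = 57 + 20 + 52 = 129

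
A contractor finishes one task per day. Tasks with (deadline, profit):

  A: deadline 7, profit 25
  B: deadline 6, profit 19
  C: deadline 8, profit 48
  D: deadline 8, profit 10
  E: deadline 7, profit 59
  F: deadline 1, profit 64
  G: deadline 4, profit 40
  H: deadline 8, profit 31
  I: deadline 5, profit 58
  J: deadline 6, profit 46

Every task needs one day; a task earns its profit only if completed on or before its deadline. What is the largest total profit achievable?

371

By profit: F(d1,64), E(d7,59), I(d5,58), C(d8,48), J(d6,46), G(d4,40), H(d8,31), A(d7,25), B(d6,19), D(d8,10)
F→slot 1; E→slot 7; I→slot 5; C→slot 8; J→slot 6; G→slot 4; H→slot 3; A→slot 2; B skipped; D skipped.
Profit = 64 + 25 + 31 + 40 + 58 + 46 + 59 + 48 = 371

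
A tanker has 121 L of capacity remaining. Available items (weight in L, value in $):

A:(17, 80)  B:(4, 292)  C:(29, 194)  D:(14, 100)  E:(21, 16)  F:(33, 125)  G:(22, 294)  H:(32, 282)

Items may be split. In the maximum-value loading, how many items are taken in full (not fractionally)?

6

Ratios (sorted): B 73.00, G 13.36, H 8.81, D 7.14, C 6.69, A 4.71, F 3.79, E 0.76
take B (4 @ 292); take G (22 @ 294); take H (32 @ 282); take D (14 @ 100); take C (29 @ 194); take A (17 @ 80); take 3/33 of F → 11.36. Capacity used 121/121.
6 item(s) taken whole; one partial (take 3/33 of F).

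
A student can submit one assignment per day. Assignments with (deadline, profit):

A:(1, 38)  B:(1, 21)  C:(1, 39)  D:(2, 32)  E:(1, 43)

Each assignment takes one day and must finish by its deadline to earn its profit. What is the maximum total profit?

75

Take jobs in profit order; each goes to the latest open slot no later than its deadline.
Profit order: E=43 C=39 A=38 D=32 B=21
Assign: E→slot 1, C skipped, A skipped, D→slot 2, B skipped.
Slots: [1:E] [2:D]
Profit = 43 + 32 = 75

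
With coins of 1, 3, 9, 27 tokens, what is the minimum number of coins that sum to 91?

5

91 = 3×27 + 1×9 + 1×1
Total coins = 3 + 1 + 1 = 5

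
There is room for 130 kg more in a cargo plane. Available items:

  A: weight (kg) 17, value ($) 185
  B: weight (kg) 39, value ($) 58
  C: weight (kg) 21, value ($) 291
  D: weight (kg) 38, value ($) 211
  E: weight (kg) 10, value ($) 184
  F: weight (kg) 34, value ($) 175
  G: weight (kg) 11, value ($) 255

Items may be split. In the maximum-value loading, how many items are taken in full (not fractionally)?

5

Greedy by value/weight ratio, highest first.
Order: G (255/11=23.18) > E (184/10=18.40) > C (291/21=13.86) > A (185/17=10.88) > D (211/38=5.55) > F (175/34=5.15) > B (58/39=1.49)
Fill: take G (11 @ 255) → take E (10 @ 184) → take C (21 @ 291) → take A (17 @ 185) → take D (38 @ 211) → take 33/34 of F → 169.85; 130/130 used.
5 item(s) taken whole; one partial (take 33/34 of F).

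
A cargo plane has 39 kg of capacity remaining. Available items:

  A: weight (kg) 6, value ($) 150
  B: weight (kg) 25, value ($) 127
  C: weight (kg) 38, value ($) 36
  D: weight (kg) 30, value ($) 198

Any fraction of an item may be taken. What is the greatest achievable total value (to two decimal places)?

363.24

Ratios (sorted): A 25.00, D 6.60, B 5.08, C 0.95
take A (6 @ 150); take D (30 @ 198); take 3/25 of B → 15.24. Capacity used 39/39.
Total value = 363.24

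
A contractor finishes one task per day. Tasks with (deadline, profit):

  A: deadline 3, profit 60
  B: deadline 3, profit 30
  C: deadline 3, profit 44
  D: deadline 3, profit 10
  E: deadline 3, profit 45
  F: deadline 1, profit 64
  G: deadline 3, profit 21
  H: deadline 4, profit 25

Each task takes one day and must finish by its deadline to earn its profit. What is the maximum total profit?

Take jobs in profit order; each goes to the latest open slot no later than its deadline.
By profit: F(d1,64), A(d3,60), E(d3,45), C(d3,44), B(d3,30), H(d4,25), G(d3,21), D(d3,10)
F→slot 1; A→slot 3; E→slot 2; C skipped; B skipped; H→slot 4; G skipped; D skipped.
Profit = 64 + 45 + 60 + 25 = 194

194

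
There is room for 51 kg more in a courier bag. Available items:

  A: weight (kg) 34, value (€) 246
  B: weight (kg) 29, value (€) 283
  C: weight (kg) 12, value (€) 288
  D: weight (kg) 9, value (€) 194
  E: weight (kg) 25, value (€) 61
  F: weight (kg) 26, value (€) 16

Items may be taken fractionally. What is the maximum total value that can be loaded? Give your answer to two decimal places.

772.24

Order: C (288/12=24.00) > D (194/9=21.56) > B (283/29=9.76) > A (246/34=7.24) > E (61/25=2.44) > F (16/26=0.62)
Fill: take C (12 @ 288) → take D (9 @ 194) → take B (29 @ 283) → take 1/34 of A → 7.24; 51/51 used.
Total value = 772.24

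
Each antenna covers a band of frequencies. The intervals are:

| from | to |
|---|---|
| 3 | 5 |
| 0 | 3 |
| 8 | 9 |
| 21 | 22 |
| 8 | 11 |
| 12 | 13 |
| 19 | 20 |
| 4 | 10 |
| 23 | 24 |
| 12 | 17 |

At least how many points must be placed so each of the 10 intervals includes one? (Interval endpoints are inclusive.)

6

Sorted: [0,3] [3,5] [8,9] [4,10] [8,11] [12,13] [12,17] [19,20] [21,22] [23,24]
{[0,3],[3,5]} hit by 3; {[8,9],[4,10],[8,11]} hit by 9; {[12,13],[12,17]} hit by 13; {[19,20]} hit by 20; {[21,22]} hit by 22; {[23,24]} hit by 24.
Points: 3, 9, 13, 20, 22, 24 (6 total).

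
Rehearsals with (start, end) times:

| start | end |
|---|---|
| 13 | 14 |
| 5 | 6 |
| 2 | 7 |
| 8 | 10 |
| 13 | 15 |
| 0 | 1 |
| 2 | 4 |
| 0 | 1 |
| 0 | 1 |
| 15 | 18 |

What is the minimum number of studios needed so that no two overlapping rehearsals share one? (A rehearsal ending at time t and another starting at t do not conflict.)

3

The answer is the maximum number of intervals overlapping at any instant.
Events (time:±→running): 0:+→1 0:+→2 0:+→3 … peak 3.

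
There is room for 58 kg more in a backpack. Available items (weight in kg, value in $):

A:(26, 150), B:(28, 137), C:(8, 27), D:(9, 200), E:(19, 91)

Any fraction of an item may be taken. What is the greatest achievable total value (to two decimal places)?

Order: D (200/9=22.22) > A (150/26=5.77) > B (137/28=4.89) > E (91/19=4.79) > C (27/8=3.38)
Fill: take D (9 @ 200) → take A (26 @ 150) → take 23/28 of B → 112.54; 58/58 used.
Total value = 462.54

462.54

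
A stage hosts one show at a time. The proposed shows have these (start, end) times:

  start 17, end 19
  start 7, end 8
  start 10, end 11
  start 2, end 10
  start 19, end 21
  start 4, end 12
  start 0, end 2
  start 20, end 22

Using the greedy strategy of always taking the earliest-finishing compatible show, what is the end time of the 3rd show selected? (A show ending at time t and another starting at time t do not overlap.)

11

Sorted by end: (0,2)  (7,8)  (2,10)  (10,11)  (4,12)  (17,19)  (19,21)  (20,22)
take (0,2); take (7,8); take (10,11); take (17,19); take (19,21); skip (20,22).
Selected: (0,2) (7,8) (10,11) (17,19) (19,21)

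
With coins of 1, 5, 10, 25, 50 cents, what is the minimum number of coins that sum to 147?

Use the largest denomination that fits, subtract, and repeat.
147 − 2×50→47 − 1×25→22 − 2×10→2 − 2×1→0
Total coins = 2 + 1 + 2 + 2 = 7

7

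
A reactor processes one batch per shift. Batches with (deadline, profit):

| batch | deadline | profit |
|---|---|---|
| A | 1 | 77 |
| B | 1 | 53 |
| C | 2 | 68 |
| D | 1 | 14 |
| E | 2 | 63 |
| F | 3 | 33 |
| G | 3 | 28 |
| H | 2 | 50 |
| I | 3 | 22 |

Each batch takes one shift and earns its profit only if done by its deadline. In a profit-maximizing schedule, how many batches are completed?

3

Sort by profit descending; place each in the latest free slot ≤ its deadline.
Profit order: A=77 C=68 E=63 B=53 H=50 F=33 G=28 I=22 D=14
Assign: A→slot 1, C→slot 2, E skipped, B skipped, H skipped, F→slot 3, G skipped, I skipped, D skipped.
Slots: [1:A] [2:C] [3:F]
3 of 9 scheduled.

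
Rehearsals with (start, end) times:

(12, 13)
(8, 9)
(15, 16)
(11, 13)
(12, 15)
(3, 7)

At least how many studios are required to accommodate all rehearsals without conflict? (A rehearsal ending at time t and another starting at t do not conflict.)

3

Count concurrent intervals with a sweep; the peak is the room count.
Events (time:±→running): 3:+→1 7:-→0 8:+→1 9:-→0 11:+→1 12:+→2 12:+→3 … peak 3.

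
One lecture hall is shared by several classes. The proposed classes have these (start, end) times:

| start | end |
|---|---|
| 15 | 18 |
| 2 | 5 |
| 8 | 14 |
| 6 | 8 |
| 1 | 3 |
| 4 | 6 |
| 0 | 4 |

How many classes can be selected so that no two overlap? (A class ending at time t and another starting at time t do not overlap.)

5

By end time: (1,3), (0,4), (2,5), (4,6), (6,8), (8,14), (15,18).
Pick (1,3); next start ≥ 3 → (4,6); next start ≥ 6 → (6,8); next start ≥ 8 → (8,14); next start ≥ 14 → (15,18).
Selected 5 classes.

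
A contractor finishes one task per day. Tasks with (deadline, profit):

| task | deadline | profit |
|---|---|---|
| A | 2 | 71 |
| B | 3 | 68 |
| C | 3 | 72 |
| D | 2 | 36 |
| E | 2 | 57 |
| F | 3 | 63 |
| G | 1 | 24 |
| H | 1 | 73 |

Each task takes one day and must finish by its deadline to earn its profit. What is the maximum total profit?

216

Sort by profit descending; place each in the latest free slot ≤ its deadline.
By profit: H(d1,73), C(d3,72), A(d2,71), B(d3,68), F(d3,63), E(d2,57), D(d2,36), G(d1,24)
H→slot 1; C→slot 3; A→slot 2; B skipped; F skipped; E skipped; D skipped; G skipped.
Profit = 73 + 71 + 72 = 216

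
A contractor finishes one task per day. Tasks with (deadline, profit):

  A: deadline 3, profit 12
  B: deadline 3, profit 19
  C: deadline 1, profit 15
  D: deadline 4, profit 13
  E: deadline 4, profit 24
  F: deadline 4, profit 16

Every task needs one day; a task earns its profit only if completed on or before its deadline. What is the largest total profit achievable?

Profit order: E=24 B=19 F=16 C=15 D=13 A=12
Assign: E→slot 4, B→slot 3, F→slot 2, C→slot 1, D skipped, A skipped.
Slots: [1:C] [2:F] [3:B] [4:E]
Profit = 15 + 16 + 19 + 24 = 74

74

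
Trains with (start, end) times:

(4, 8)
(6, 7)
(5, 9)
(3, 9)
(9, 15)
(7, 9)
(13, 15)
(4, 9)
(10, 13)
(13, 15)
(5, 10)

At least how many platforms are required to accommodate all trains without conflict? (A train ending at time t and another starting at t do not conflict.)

Events (time:±→running): 3:+→1 4:+→2 4:+→3 5:+→4 5:+→5 6:+→6 … peak 6.

6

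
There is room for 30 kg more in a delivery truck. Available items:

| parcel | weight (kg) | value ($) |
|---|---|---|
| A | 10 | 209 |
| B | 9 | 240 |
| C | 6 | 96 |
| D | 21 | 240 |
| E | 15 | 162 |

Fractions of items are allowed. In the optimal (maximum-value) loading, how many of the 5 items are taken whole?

3

Ratios (sorted): B 26.67, A 20.90, C 16.00, D 11.43, E 10.80
take B (9 @ 240); take A (10 @ 209); take C (6 @ 96); take 5/21 of D → 57.14. Capacity used 30/30.
3 item(s) taken whole; one partial (take 5/21 of D).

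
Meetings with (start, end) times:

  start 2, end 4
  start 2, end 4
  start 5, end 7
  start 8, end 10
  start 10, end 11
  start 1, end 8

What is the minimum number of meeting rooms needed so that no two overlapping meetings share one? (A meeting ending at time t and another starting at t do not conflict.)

The answer is the maximum number of intervals overlapping at any instant.
Events (time:±→running): 1:+→1 2:+→2 2:+→3 … peak 3.

3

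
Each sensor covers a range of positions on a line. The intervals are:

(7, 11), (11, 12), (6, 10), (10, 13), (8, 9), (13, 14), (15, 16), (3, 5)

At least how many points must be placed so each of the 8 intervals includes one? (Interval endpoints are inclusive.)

5

Process intervals by earliest right end; each time one isn't hit yet, stab at its right endpoint.
Sorted: [3,5] [8,9] [6,10] [7,11] [11,12] [10,13] [13,14] [15,16]
{[3,5]} hit by 5; {[8,9],[6,10],[7,11]} hit by 9; {[11,12],[10,13]} hit by 12; {[13,14]} hit by 14; {[15,16]} hit by 16.
Points: 5, 9, 12, 14, 16 (5 total).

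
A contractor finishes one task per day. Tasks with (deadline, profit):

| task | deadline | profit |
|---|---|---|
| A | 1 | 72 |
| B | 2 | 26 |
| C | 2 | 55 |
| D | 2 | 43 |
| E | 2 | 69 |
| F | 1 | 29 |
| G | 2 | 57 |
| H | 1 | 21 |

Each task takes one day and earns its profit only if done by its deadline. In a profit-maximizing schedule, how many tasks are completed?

Take jobs in profit order; each goes to the latest open slot no later than its deadline.
By profit: A(d1,72), E(d2,69), G(d2,57), C(d2,55), D(d2,43), F(d1,29), B(d2,26), H(d1,21)
A→slot 1; E→slot 2; G skipped; C skipped; D skipped; F skipped; B skipped; H skipped.
2 of 8 scheduled.

2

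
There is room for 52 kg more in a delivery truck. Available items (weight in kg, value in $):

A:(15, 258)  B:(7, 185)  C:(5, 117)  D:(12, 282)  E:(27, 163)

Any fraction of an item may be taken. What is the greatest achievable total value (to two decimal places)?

Greedy by value/weight ratio, highest first.
Order: B (185/7=26.43) > D (282/12=23.50) > C (117/5=23.40) > A (258/15=17.20) > E (163/27=6.04)
Fill: take B (7 @ 185) → take D (12 @ 282) → take C (5 @ 117) → take A (15 @ 258) → take 13/27 of E → 78.48; 52/52 used.
Total value = 920.48

920.48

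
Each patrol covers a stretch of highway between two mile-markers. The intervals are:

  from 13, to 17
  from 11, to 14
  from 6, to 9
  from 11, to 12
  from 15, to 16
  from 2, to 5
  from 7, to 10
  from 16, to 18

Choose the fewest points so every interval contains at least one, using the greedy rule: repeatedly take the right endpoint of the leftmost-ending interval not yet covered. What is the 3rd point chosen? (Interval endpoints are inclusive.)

12

Sort by right endpoint; whenever an interval is uncovered, place a point at its right end.
By right end: [2,5]  [6,9]  [7,10]  [11,12]  [11,14]  [15,16]  [13,17]  [16,18]
[2,5] uncovered → point at 5; [6,9] uncovered → point at 9; [11,12] uncovered → point at 12; [15,16] uncovered → point at 16.
Points: 5, 9, 12, 16 (4 total).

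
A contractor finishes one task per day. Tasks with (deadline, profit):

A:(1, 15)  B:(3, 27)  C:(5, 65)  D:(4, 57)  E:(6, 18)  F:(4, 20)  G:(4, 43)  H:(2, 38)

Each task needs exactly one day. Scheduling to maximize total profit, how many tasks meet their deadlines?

Profit order: C=65 D=57 G=43 H=38 B=27 F=20 E=18 A=15
Assign: C→slot 5, D→slot 4, G→slot 3, H→slot 2, B→slot 1, F skipped, E→slot 6, A skipped.
Slots: [1:B] [2:H] [3:G] [4:D] [5:C] [6:E]
6 of 8 scheduled.

6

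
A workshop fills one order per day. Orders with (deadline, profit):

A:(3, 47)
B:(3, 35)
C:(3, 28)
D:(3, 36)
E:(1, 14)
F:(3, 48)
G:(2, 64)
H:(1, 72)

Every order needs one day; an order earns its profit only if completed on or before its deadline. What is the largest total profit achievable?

184

Sort by profit descending; place each in the latest free slot ≤ its deadline.
By profit: H(d1,72), G(d2,64), F(d3,48), A(d3,47), D(d3,36), B(d3,35), C(d3,28), E(d1,14)
H→slot 1; G→slot 2; F→slot 3; A skipped; D skipped; B skipped; C skipped; E skipped.
Profit = 72 + 64 + 48 = 184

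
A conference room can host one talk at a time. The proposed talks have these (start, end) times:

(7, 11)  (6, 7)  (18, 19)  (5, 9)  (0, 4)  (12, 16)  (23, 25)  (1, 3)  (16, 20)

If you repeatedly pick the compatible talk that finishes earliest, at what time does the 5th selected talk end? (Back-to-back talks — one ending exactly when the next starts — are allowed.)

19

Order by finish time; keep every interval that doesn't clash with the previous kept one.
By end time: (1,3), (0,4), (6,7), (5,9), (7,11), (12,16), (18,19), (16,20), (23,25).
Pick (1,3); next start ≥ 3 → (6,7); next start ≥ 7 → (7,11); next start ≥ 11 → (12,16); next start ≥ 16 → (18,19); next start ≥ 19 → (23,25).
Selected: (1,3) (6,7) (7,11) (12,16) (18,19) (23,25)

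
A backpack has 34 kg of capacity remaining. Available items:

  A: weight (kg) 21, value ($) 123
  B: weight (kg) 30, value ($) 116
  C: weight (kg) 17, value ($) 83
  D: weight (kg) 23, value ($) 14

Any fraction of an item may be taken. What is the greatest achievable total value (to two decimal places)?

Order: A (123/21=5.86) > C (83/17=4.88) > B (116/30=3.87) > D (14/23=0.61)
Fill: take A (21 @ 123) → take 13/17 of C → 63.47; 34/34 used.
Total value = 186.47

186.47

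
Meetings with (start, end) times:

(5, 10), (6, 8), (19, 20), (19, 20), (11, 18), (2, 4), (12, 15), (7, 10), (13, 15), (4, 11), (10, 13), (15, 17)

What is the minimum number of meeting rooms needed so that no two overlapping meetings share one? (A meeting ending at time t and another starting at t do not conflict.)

4

starts: [2, 4, 5, 6, 7, 10, 11, 12, 13, 15, 19, 19]
ends:   [4, 8, 10, 10, 11, 13, 15, 15, 17, 18, 20, 20]
s2→1 e4→0 s4→1 s5→2 s6→3 s7→4  — peak 4.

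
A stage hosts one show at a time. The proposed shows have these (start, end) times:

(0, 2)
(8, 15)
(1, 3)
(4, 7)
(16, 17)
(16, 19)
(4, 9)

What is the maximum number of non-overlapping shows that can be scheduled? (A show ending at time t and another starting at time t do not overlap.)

4

Sort by end time and greedily take each interval whose start is ≥ the last chosen end.
By end time: (0,2), (1,3), (4,7), (4,9), (8,15), (16,17), (16,19).
Pick (0,2); next start ≥ 2 → (4,7); next start ≥ 7 → (8,15); next start ≥ 15 → (16,17).
Selected 4 shows.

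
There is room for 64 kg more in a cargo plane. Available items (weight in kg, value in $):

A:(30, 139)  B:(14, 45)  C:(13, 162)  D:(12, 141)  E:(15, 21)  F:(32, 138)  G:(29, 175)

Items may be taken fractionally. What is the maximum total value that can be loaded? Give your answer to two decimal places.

524.33

Sort by value per unit weight and fill in that order.
Ratios (sorted): C 12.46, D 11.75, G 6.03, A 4.63, F 4.31, B 3.21, E 1.40
take C (13 @ 162); take D (12 @ 141); take G (29 @ 175); take 10/30 of A → 46.33. Capacity used 64/64.
Total value = 524.33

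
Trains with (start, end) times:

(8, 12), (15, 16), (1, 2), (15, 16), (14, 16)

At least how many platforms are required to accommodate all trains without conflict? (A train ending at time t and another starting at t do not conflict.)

Events (time:±→running): 1:+→1 2:-→0 8:+→1 12:-→0 14:+→1 15:+→2 15:+→3 … peak 3.

3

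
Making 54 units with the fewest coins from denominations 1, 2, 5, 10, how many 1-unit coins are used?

0

54 = 5×10 + 2×2
Count of 1: 0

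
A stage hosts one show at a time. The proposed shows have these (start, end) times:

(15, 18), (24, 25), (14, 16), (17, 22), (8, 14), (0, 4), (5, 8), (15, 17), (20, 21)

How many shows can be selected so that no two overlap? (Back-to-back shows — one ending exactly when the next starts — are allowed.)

Greedy by earliest finish: after sorting by end time, pick each interval compatible with the last pick.
Sorted by end: (0,4)  (5,8)  (8,14)  (14,16)  (15,17)  (15,18)  (20,21)  (17,22)  (24,25)
take (0,4); take (5,8); take (8,14); take (14,16); skip (15,17); take (20,21); skip (17,22); take (24,25).
Selected 6 shows.

6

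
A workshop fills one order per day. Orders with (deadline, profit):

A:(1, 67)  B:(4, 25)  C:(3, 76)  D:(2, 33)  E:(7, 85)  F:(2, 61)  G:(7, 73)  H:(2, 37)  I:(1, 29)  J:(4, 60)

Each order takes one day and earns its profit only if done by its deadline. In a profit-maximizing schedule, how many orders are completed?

6

Take jobs in profit order; each goes to the latest open slot no later than its deadline.
Profit order: E=85 C=76 G=73 A=67 F=61 J=60 H=37 D=33 I=29 B=25
Assign: E→slot 7, C→slot 3, G→slot 6, A→slot 1, F→slot 2, J→slot 4, H skipped, D skipped, I skipped, B skipped.
Slots: [1:A] [2:F] [3:C] [4:J] [6:G] [7:E]
6 of 10 scheduled.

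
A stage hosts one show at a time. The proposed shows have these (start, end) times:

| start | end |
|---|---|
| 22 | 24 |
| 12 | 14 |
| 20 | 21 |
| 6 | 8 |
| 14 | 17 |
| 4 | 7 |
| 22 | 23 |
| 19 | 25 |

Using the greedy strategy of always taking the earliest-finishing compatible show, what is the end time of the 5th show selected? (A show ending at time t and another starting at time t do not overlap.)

23

By end time: (4,7), (6,8), (12,14), (14,17), (20,21), (22,23), (22,24), (19,25).
Pick (4,7); next start ≥ 7 → (12,14); next start ≥ 14 → (14,17); next start ≥ 17 → (20,21); next start ≥ 21 → (22,23).
Selected: (4,7) (12,14) (14,17) (20,21) (22,23)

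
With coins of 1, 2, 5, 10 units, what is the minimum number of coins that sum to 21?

3

Greedy: take as many of the largest coin as possible, then repeat with the remainder.
21 − 2×10→1 − 1×1→0
Total coins = 2 + 1 = 3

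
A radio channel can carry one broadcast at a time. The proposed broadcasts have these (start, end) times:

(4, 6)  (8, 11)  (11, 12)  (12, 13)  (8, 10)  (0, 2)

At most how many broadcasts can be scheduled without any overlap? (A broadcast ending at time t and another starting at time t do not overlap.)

By end time: (0,2), (4,6), (8,10), (8,11), (11,12), (12,13).
Pick (0,2); next start ≥ 2 → (4,6); next start ≥ 6 → (8,10); next start ≥ 10 → (11,12); next start ≥ 12 → (12,13).
Selected 5 broadcasts.

5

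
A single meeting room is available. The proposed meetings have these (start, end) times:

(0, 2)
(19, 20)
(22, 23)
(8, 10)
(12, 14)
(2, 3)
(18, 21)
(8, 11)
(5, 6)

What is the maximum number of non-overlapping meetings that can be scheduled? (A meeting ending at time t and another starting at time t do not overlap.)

7

Order by finish time; keep every interval that doesn't clash with the previous kept one.
By end time: (0,2), (2,3), (5,6), (8,10), (8,11), (12,14), (19,20), (18,21), (22,23).
Pick (0,2); next start ≥ 2 → (2,3); next start ≥ 3 → (5,6); next start ≥ 6 → (8,10); next start ≥ 10 → (12,14); next start ≥ 14 → (19,20); next start ≥ 20 → (22,23).
Selected 7 meetings.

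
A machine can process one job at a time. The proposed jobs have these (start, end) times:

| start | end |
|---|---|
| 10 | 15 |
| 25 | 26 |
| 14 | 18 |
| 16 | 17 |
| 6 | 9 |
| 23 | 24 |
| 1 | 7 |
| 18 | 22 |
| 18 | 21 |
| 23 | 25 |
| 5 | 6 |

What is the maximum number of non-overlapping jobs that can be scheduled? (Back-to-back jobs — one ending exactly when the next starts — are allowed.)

Sort by end time and greedily take each interval whose start is ≥ the last chosen end.
By end time: (5,6), (1,7), (6,9), (10,15), (16,17), (14,18), (18,21), (18,22), (23,24), (23,25), (25,26).
Pick (5,6); next start ≥ 6 → (6,9); next start ≥ 9 → (10,15); next start ≥ 15 → (16,17); next start ≥ 17 → (18,21); next start ≥ 21 → (23,24); next start ≥ 24 → (25,26).
Selected 7 jobs.

7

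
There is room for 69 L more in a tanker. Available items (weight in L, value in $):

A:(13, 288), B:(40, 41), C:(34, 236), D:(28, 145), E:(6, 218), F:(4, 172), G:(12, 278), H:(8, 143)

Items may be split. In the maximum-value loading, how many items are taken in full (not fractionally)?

5

Order: F (172/4=43.00) > E (218/6=36.33) > G (278/12=23.17) > A (288/13=22.15) > H (143/8=17.88) > C (236/34=6.94) > D (145/28=5.18) > B (41/40=1.02)
Fill: take F (4 @ 172) → take E (6 @ 218) → take G (12 @ 278) → take A (13 @ 288) → take H (8 @ 143) → take 26/34 of C → 180.47; 69/69 used.
5 item(s) taken whole; one partial (take 26/34 of C).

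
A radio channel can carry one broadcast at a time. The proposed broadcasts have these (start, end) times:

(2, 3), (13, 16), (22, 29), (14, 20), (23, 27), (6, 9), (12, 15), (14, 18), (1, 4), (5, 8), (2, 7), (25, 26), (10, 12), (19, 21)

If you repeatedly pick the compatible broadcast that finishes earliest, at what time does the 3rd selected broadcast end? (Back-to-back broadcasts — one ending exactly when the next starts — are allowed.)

Order by finish time; keep every interval that doesn't clash with the previous kept one.
Sorted by end: (2,3)  (1,4)  (2,7)  (5,8)  (6,9)  (10,12)  (12,15)  (13,16)  (14,18)  (14,20)  (19,21)  (25,26)  (23,27)  (22,29)
take (2,3); take (5,8); take (10,12); take (12,15); skip (14,18); take (19,21); take (25,26); skip (23,27).
Selected: (2,3) (5,8) (10,12) (12,15) (19,21) (25,26)

12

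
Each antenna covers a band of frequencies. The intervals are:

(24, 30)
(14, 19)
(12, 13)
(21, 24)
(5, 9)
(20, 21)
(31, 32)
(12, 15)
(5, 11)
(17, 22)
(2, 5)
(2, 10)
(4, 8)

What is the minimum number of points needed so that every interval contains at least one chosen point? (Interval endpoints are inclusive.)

6

By right end: [2,5]  [4,8]  [5,9]  [2,10]  [5,11]  [12,13]  [12,15]  [14,19]  [20,21]  [17,22]  [21,24]  [24,30]  [31,32]
[2,5] uncovered → point at 5; [12,13] uncovered → point at 13; [14,19] uncovered → point at 19; [20,21] uncovered → point at 21; [24,30] uncovered → point at 30; [31,32] uncovered → point at 32.
Points: 5, 13, 19, 21, 30, 32 (6 total).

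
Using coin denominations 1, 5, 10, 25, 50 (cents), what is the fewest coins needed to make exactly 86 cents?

4

86 − 1×50→36 − 1×25→11 − 1×10→1 − 1×1→0
Total coins = 1 + 1 + 1 + 1 = 4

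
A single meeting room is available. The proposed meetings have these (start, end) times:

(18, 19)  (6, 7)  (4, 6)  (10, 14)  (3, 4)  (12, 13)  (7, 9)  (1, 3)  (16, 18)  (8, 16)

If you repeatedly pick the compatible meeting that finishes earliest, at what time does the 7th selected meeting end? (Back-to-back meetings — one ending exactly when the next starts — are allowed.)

18

Sorted by end: (1,3)  (3,4)  (4,6)  (6,7)  (7,9)  (12,13)  (10,14)  (8,16)  (16,18)  (18,19)
take (1,3); take (3,4); take (4,6); take (6,7); take (7,9); take (12,13); take (16,18); take (18,19).
Selected: (1,3) (3,4) (4,6) (6,7) (7,9) (12,13) (16,18) (18,19)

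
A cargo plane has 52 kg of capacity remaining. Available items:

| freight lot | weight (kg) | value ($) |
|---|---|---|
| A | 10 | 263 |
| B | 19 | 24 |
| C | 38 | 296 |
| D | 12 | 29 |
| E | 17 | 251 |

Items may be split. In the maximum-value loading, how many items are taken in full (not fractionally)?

Greedy by value/weight ratio, highest first.
Order: A (263/10=26.30) > E (251/17=14.76) > C (296/38=7.79) > D (29/12=2.42) > B (24/19=1.26)
Fill: take A (10 @ 263) → take E (17 @ 251) → take 25/38 of C → 194.74; 52/52 used.
2 item(s) taken whole; one partial (take 25/38 of C).

2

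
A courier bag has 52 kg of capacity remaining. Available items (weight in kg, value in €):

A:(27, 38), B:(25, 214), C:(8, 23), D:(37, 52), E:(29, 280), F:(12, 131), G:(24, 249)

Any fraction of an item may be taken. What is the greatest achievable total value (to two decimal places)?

Greedy by value/weight ratio, highest first.
Order: F (131/12=10.92) > G (249/24=10.38) > E (280/29=9.66) > B (214/25=8.56) > C (23/8=2.88) > A (38/27=1.41) > D (52/37=1.41)
Fill: take F (12 @ 131) → take G (24 @ 249) → take 16/29 of E → 154.48; 52/52 used.
Total value = 534.48

534.48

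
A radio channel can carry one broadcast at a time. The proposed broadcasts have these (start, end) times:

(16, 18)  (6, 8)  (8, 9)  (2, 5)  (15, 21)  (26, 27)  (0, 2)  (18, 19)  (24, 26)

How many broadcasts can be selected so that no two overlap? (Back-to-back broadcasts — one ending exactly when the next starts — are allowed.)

8

Order by finish time; keep every interval that doesn't clash with the previous kept one.
Sorted by end: (0,2)  (2,5)  (6,8)  (8,9)  (16,18)  (18,19)  (15,21)  (24,26)  (26,27)
take (0,2); take (2,5); take (6,8); take (8,9); take (16,18); take (18,19); skip (15,21); take (24,26); take (26,27).
Selected 8 broadcasts.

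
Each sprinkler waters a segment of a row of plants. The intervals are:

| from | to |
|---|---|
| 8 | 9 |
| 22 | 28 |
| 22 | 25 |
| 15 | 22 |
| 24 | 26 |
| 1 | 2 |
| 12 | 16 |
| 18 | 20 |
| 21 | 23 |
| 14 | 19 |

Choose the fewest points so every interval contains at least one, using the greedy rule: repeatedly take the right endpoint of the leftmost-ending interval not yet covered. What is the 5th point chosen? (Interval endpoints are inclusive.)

23

Sort by right endpoint; whenever an interval is uncovered, place a point at its right end.
Sorted: [1,2] [8,9] [12,16] [14,19] [18,20] [15,22] [21,23] [22,25] [24,26] [22,28]
{[1,2]} hit by 2; {[8,9]} hit by 9; {[12,16],[14,19]} hit by 16; {[18,20],[15,22]} hit by 20; {[21,23],[22,25]} hit by 23; {[24,26],[22,28]} hit by 26.
Points: 2, 9, 16, 20, 23, 26 (6 total).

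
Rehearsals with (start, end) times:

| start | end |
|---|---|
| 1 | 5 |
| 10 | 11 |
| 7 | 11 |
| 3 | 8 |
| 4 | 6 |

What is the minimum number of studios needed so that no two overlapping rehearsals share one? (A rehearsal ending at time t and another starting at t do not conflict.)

starts: [1, 3, 4, 7, 10]
ends:   [5, 6, 8, 11, 11]
s1→1 s3→2 s4→3  — peak 3.

3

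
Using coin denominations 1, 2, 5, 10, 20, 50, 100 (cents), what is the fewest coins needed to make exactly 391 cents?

7

391 − 3×100→91 − 1×50→41 − 2×20→1 − 1×1→0
Total coins = 3 + 1 + 2 + 1 = 7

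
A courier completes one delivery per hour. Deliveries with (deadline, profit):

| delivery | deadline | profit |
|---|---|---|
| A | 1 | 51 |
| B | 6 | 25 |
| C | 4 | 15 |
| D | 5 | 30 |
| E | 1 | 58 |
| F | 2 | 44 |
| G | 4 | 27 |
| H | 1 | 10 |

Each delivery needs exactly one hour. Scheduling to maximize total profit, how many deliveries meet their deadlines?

Profit order: E=58 A=51 F=44 D=30 G=27 B=25 C=15 H=10
Assign: E→slot 1, A skipped, F→slot 2, D→slot 5, G→slot 4, B→slot 6, C→slot 3, H skipped.
Slots: [1:E] [2:F] [3:C] [4:G] [5:D] [6:B]
6 of 8 scheduled.

6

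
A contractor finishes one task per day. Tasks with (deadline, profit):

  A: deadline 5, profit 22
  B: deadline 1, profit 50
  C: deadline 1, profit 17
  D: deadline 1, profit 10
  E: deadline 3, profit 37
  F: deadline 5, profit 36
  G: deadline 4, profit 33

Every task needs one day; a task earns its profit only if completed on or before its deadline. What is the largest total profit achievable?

178

Sort by profit descending; place each in the latest free slot ≤ its deadline.
Profit order: B=50 E=37 F=36 G=33 A=22 C=17 D=10
Assign: B→slot 1, E→slot 3, F→slot 5, G→slot 4, A→slot 2, C skipped, D skipped.
Slots: [1:B] [2:A] [3:E] [4:G] [5:F]
Profit = 50 + 22 + 37 + 33 + 36 = 178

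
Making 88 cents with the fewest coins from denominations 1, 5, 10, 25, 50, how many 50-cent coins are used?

Greedy: take as many of the largest coin as possible, then repeat with the remainder.
88 − 1×50→38 − 1×25→13 − 1×10→3 − 3×1→0
Count of 50: 1

1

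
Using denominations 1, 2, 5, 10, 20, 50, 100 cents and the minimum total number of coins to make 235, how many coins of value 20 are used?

1

Greedy: take as many of the largest coin as possible, then repeat with the remainder.
235 = 2×100 + 1×20 + 1×10 + 1×5
Count of 20: 1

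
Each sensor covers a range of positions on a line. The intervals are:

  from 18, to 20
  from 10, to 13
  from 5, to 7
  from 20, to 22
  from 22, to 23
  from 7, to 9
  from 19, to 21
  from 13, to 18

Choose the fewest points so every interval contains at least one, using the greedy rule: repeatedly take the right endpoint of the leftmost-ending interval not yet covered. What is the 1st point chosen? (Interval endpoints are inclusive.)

7

Sort by right endpoint; whenever an interval is uncovered, place a point at its right end.
By right end: [5,7]  [7,9]  [10,13]  [13,18]  [18,20]  [19,21]  [20,22]  [22,23]
[5,7] uncovered → point at 7; [10,13] uncovered → point at 13; [18,20] uncovered → point at 20; [22,23] uncovered → point at 23.
Points: 7, 13, 20, 23 (4 total).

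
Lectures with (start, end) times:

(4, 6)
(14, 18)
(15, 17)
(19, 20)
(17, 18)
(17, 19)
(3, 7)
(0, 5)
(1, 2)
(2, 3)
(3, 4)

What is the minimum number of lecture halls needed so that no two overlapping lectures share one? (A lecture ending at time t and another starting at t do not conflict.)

Events (time:±→running): 0:+→1 1:+→2 2:-→1 2:+→2 3:-→1 3:+→2 3:+→3 … peak 3.

3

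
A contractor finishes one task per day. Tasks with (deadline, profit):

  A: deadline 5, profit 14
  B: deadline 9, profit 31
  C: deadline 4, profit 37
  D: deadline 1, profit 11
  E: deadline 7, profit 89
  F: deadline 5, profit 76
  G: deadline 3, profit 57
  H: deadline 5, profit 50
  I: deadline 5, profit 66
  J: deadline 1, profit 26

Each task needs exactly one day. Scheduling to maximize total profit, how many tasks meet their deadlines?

7

By profit: E(d7,89), F(d5,76), I(d5,66), G(d3,57), H(d5,50), C(d4,37), B(d9,31), J(d1,26), A(d5,14), D(d1,11)
E→slot 7; F→slot 5; I→slot 4; G→slot 3; H→slot 2; C→slot 1; B→slot 9; J skipped; A skipped; D skipped.
7 of 10 scheduled.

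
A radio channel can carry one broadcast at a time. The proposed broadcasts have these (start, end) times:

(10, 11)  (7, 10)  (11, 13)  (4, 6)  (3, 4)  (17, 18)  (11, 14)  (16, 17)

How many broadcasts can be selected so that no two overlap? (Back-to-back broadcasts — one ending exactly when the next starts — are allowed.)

By end time: (3,4), (4,6), (7,10), (10,11), (11,13), (11,14), (16,17), (17,18).
Pick (3,4); next start ≥ 4 → (4,6); next start ≥ 6 → (7,10); next start ≥ 10 → (10,11); next start ≥ 11 → (11,13); next start ≥ 13 → (16,17); next start ≥ 17 → (17,18).
Selected 7 broadcasts.

7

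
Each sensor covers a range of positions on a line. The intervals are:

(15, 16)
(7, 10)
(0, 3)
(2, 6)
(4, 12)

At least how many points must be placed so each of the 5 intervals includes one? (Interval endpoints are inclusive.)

Process intervals by earliest right end; each time one isn't hit yet, stab at its right endpoint.
By right end: [0,3]  [2,6]  [7,10]  [4,12]  [15,16]
[0,3] uncovered → point at 3; [7,10] uncovered → point at 10; [15,16] uncovered → point at 16.
Points: 3, 10, 16 (3 total).

3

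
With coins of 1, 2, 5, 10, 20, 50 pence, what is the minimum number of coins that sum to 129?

6

129 − 2×50→29 − 1×20→9 − 1×5→4 − 2×2→0
Total coins = 2 + 1 + 1 + 2 = 6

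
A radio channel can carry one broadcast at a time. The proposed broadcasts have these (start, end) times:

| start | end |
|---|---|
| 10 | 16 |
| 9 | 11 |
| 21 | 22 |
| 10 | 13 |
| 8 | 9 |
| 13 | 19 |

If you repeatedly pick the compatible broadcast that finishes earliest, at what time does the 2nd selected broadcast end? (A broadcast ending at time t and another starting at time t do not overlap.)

11

By end time: (8,9), (9,11), (10,13), (10,16), (13,19), (21,22).
Pick (8,9); next start ≥ 9 → (9,11); next start ≥ 11 → (13,19); next start ≥ 19 → (21,22).
Selected: (8,9) (9,11) (13,19) (21,22)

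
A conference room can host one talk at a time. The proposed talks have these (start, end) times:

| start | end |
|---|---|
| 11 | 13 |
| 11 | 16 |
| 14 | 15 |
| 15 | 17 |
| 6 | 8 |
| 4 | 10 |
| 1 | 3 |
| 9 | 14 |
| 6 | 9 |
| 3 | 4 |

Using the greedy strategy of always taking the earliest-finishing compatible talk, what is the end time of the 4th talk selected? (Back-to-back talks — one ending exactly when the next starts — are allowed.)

By end time: (1,3), (3,4), (6,8), (6,9), (4,10), (11,13), (9,14), (14,15), (11,16), (15,17).
Pick (1,3); next start ≥ 3 → (3,4); next start ≥ 4 → (6,8); next start ≥ 8 → (11,13); next start ≥ 13 → (14,15); next start ≥ 15 → (15,17).
Selected: (1,3) (3,4) (6,8) (11,13) (14,15) (15,17)

13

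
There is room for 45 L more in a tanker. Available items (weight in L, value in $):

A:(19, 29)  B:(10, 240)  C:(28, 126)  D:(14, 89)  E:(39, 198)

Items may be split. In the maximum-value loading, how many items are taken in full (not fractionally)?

Ratios (sorted): B 24.00, D 6.36, E 5.08, C 4.50, A 1.53
take B (10 @ 240); take D (14 @ 89); take 21/39 of E → 106.62. Capacity used 45/45.
2 item(s) taken whole; one partial (take 21/39 of E).

2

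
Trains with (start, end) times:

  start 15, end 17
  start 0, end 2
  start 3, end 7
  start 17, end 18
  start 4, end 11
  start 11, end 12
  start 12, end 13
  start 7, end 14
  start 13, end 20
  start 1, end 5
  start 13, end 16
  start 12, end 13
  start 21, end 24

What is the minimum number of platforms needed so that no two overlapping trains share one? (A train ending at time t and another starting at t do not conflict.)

starts: [0, 1, 3, 4, 7, 11, 12, 12, 13, 13, 15, 17, 21]
ends:   [2, 5, 7, 11, 12, 13, 13, 14, 16, 17, 18, 20, 24]
s0→1 s1→2 e2→1 s3→2 s4→3  — peak 3.

3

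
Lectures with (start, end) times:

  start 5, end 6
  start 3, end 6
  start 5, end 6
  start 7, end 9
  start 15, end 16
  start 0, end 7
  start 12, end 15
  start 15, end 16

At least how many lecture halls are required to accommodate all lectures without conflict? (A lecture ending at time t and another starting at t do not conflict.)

4

Events (time:±→running): 0:+→1 3:+→2 5:+→3 5:+→4 … peak 4.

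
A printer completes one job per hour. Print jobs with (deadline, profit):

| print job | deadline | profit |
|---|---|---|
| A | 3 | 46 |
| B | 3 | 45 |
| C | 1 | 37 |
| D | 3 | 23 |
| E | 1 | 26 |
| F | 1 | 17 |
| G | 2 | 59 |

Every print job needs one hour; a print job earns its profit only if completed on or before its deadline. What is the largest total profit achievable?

150

By profit: G(d2,59), A(d3,46), B(d3,45), C(d1,37), E(d1,26), D(d3,23), F(d1,17)
G→slot 2; A→slot 3; B→slot 1; C skipped; E skipped; D skipped; F skipped.
Profit = 45 + 59 + 46 = 150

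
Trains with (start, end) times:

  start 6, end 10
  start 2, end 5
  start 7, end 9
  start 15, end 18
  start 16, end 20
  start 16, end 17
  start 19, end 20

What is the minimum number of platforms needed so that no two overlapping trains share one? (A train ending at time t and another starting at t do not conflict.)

3

starts: [2, 6, 7, 15, 16, 16, 19]
ends:   [5, 9, 10, 17, 18, 20, 20]
s2→1 e5→0 s6→1 s7→2 e9→1 e10→0 s15→1 s16→2 s16→3  — peak 3.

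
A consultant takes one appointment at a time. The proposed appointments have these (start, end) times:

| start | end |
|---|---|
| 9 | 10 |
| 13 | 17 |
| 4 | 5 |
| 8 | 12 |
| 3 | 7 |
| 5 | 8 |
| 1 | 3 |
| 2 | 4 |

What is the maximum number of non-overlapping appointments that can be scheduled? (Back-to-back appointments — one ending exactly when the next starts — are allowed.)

Sorted by end: (1,3)  (2,4)  (4,5)  (3,7)  (5,8)  (9,10)  (8,12)  (13,17)
take (1,3); skip (2,4); take (4,5); take (5,8); take (9,10); skip (8,12); take (13,17).
Selected 5 appointments.

5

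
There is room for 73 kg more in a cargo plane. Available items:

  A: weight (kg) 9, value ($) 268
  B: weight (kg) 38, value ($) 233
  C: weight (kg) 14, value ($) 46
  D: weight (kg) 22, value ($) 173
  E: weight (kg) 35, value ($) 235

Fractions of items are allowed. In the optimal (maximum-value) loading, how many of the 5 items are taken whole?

3

Sort by value per unit weight and fill in that order.
Ratios (sorted): A 29.78, D 7.86, E 6.71, B 6.13, C 3.29
take A (9 @ 268); take D (22 @ 173); take E (35 @ 235); take 7/38 of B → 42.92. Capacity used 73/73.
3 item(s) taken whole; one partial (take 7/38 of B).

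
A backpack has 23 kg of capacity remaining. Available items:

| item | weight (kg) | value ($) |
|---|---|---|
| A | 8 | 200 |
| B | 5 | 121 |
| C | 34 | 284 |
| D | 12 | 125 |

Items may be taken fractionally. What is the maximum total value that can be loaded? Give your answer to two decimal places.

Greedy by value/weight ratio, highest first.
Ratios (sorted): A 25.00, B 24.20, D 10.42, C 8.35
take A (8 @ 200); take B (5 @ 121); take 10/12 of D → 104.17. Capacity used 23/23.
Total value = 425.17

425.17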